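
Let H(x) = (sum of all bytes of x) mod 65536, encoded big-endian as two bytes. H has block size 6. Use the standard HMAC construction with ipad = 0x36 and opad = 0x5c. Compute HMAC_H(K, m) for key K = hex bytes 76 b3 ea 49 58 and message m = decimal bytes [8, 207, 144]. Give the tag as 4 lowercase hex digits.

0273

Key hex bytes 76 b3 ea 49 58 is 5 bytes ≤ B = 6; zero-pad to 6 bytes: K' = 76 b3 ea 49 58 00.
K' ⊕ ipad = 40 85 dc 7f 6e 36.  K' ⊕ opad = 2a ef b6 15 04 5c.
Inner input = (K'⊕ipad) ∥ m = 40 85 dc 7f 6e 36 ∥ 08 cf 90.
Inner hash: sum = 64+133+220+127+110+54+8+207+144 = 1067 → 04 2b.
Outer input = (K'⊕opad) ∥ inner = 2a ef b6 15 04 5c ∥ 04 2b.
Outer hash (tag): sum = 42+239+182+21+4+92+4+43 = 627 → 02 73.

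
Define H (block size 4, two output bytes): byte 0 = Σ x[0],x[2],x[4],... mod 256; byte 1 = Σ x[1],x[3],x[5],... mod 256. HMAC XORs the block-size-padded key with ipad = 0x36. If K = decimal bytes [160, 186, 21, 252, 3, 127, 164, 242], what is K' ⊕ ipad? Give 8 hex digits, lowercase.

Key decimal bytes [160, 186, 21, 252, 3, 127, 164, 242] = a0 ba 15 fc 03 7f a4 f2 is 8 bytes > B = 4, so hash it first: H(key) = 5c 27, then zero-pad to 4 bytes: K' = 5c 27 00 00.
XOR each byte with 0x36: 5c⊕36=6a, 27⊕36=11, 00⊕36=36, 00⊕36=36.

6a113636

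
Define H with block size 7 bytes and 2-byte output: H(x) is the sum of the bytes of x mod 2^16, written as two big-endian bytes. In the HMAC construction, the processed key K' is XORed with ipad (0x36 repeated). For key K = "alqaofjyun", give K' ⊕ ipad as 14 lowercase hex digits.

Key "alqaofjyun" = 61 6c 71 61 6f 66 6a 79 75 6e is 10 bytes > B = 7, so hash it first: H(key) = 04 3a, then zero-pad to 7 bytes: K' = 04 3a 00 00 00 00 00.
XOR each byte with 0x36: 04⊕36=32, 3a⊕36=0c, 00⊕36=36, 00⊕36=36, 00⊕36=36, 00⊕36=36, 00⊕36=36.

320c3636363636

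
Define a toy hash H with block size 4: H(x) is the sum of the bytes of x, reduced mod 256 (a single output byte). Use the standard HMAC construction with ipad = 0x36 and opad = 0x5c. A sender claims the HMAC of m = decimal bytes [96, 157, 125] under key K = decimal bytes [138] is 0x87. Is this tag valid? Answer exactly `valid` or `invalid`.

Key decimal bytes [138] = 8a is 1 byte ≤ B = 4; zero-pad to 4 bytes: K' = 8a 00 00 00.
K' ⊕ ipad = bc 36 36 36; K' ⊕ opad = d6 5c 5c 5c.
Inner hash: sum = 188+54+54+54+96+157+125 = 728; mod 256 = 216 → d8.
Outer hash (recomputed tag): sum = 214+92+92+92+216 = 706; mod 256 = 194 → c2.
Recomputed tag = c2; claimed = 87 → mismatch.

invalid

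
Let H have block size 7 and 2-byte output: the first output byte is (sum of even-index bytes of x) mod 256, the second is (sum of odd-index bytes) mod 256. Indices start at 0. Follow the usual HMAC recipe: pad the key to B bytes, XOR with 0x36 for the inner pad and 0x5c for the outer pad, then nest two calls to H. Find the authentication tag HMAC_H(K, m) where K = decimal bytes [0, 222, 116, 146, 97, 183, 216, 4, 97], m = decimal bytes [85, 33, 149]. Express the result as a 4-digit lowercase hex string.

d92a

Key decimal bytes [0, 222, 116, 146, 97, 183, 216, 4, 97] = 00 de 74 92 61 b7 d8 04 61 is 9 bytes > B = 7, so hash it first: H(key) = 0e 2b, then zero-pad to 7 bytes: K' = 0e 2b 00 00 00 00 00.
K' ⊕ ipad = 38 1d 36 36 36 36 36.  K' ⊕ opad = 52 77 5c 5c 5c 5c 5c.
Inner input = (K'⊕ipad) ∥ m = 38 1d 36 36 36 36 36 ∥ 55 21 95.
Inner hash: even-index sum = 251 mod 256 = 251; odd-index sum = 371 mod 256 = 115 → fb 73.
Outer input = (K'⊕opad) ∥ inner = 52 77 5c 5c 5c 5c 5c ∥ fb 73.
Outer hash (tag): even-index sum = 473 mod 256 = 217; odd-index sum = 554 mod 256 = 42 → d9 2a.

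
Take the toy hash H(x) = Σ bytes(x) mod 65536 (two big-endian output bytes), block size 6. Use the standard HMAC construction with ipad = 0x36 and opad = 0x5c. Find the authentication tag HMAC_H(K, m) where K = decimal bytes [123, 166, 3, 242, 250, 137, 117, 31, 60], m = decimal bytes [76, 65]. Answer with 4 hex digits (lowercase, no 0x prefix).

Key decimal bytes [123, 166, 3, 242, 250, 137, 117, 31, 60] = 7b a6 03 f2 fa 89 75 1f 3c is 9 bytes > B = 6, so hash it first: H(key) = 04 69, then zero-pad to 6 bytes: K' = 04 69 00 00 00 00.
K' ⊕ ipad = 32 5f 36 36 36 36.  K' ⊕ opad = 58 35 5c 5c 5c 5c.
Inner input = (K'⊕ipad) ∥ m = 32 5f 36 36 36 36 ∥ 4c 41.
Inner hash: sum = 50+95+54+54+54+54+76+65 = 502 → 01 f6.
Outer input = (K'⊕opad) ∥ inner = 58 35 5c 5c 5c 5c ∥ 01 f6.
Outer hash (tag): sum = 88+53+92+92+92+92+1+246 = 756 → 02 f4.

02f4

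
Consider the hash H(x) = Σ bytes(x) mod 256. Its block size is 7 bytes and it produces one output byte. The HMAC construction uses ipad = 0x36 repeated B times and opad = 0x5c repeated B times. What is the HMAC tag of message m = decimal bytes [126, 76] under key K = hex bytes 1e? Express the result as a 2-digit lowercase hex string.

a0

Key hex bytes 1e is 1 byte ≤ B = 7; zero-pad to 7 bytes: K' = 1e 00 00 00 00 00 00.
K' ⊕ ipad = 28 36 36 36 36 36 36.  K' ⊕ opad = 42 5c 5c 5c 5c 5c 5c.
Inner input = (K'⊕ipad) ∥ m = 28 36 36 36 36 36 36 ∥ 7e 4c.
Inner hash: sum = 40+54+54+54+54+54+54+126+76 = 566; mod 256 = 54 → 36.
Outer input = (K'⊕opad) ∥ inner = 42 5c 5c 5c 5c 5c 5c ∥ 36.
Outer hash (tag): sum = 66+92+92+92+92+92+92+54 = 672; mod 256 = 160 → a0.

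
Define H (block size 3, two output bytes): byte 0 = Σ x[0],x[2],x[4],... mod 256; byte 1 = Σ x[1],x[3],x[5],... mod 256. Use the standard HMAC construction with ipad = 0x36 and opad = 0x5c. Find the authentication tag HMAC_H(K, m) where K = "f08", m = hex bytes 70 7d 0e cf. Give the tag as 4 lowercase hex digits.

Key "f08" = 66 30 38 is exactly B = 3 bytes: K' = 66 30 38.
K' ⊕ ipad = 50 06 0e.  K' ⊕ opad = 3a 6c 64.
Inner input = (K'⊕ipad) ∥ m = 50 06 0e ∥ 70 7d 0e cf.
Inner hash: even-index sum = 426 mod 256 = 170; odd-index sum = 132 mod 256 = 132 → aa 84.
Outer input = (K'⊕opad) ∥ inner = 3a 6c 64 ∥ aa 84.
Outer hash (tag): even-index sum = 290 mod 256 = 34; odd-index sum = 278 mod 256 = 22 → 22 16.

2216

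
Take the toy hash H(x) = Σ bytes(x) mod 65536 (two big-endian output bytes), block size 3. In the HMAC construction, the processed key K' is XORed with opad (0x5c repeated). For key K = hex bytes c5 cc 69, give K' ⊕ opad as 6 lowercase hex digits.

Key hex bytes c5 cc 69 is exactly B = 3 bytes: K' = c5 cc 69.
XOR each byte with 0x5c: c5⊕5c=99, cc⊕5c=90, 69⊕5c=35.

999035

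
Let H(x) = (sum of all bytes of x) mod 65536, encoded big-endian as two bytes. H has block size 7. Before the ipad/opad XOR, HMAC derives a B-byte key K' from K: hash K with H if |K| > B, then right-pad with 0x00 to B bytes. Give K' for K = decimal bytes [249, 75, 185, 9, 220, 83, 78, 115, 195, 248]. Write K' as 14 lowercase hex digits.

|K| = 10 > B = 7, so first hash the key.
H(K): sum = 249+75+185+9+220+83+78+115+195+248 = 1457 → 05 b1.
Zero-pad H(K) = 05 b1 to 7 bytes: K' = 05 b1 00 00 00 00 00.

05b10000000000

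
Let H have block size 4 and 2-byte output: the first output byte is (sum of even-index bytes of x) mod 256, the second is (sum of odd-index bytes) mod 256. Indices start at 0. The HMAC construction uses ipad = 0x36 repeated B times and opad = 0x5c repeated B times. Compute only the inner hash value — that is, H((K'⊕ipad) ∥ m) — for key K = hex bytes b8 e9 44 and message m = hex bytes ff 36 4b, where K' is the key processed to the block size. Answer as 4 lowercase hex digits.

Key hex bytes b8 e9 44 is 3 bytes ≤ B = 4; zero-pad to 4 bytes: K' = b8 e9 44 00.
K' ⊕ ipad = 8e df 72 36.
Inner input = 8e df 72 36 ∥ ff 36 4b.
Inner hash: even-index sum = 586 mod 256 = 74; odd-index sum = 331 mod 256 = 75 → 4a 4b.

4a4b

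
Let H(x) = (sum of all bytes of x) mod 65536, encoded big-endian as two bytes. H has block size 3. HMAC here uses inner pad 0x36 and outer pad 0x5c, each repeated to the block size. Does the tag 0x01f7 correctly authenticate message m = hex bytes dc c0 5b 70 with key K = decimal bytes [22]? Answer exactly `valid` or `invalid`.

Key decimal bytes [22] = 16 is 1 byte ≤ B = 3; zero-pad to 3 bytes: K' = 16 00 00.
K' ⊕ ipad = 20 36 36; K' ⊕ opad = 4a 5c 5c.
Inner hash: sum = 32+54+54+220+192+91+112 = 755 → 02 f3.
Outer hash (recomputed tag): sum = 74+92+92+2+243 = 503 → 01 f7.
Recomputed tag = 01f7; claimed = 01f7 → match.

valid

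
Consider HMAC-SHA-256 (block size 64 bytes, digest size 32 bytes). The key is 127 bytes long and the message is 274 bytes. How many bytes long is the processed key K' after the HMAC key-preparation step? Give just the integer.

64

Key is 127 > 64 bytes, so it is hashed to 32 bytes then zero-padded to 64: |K'| = 64.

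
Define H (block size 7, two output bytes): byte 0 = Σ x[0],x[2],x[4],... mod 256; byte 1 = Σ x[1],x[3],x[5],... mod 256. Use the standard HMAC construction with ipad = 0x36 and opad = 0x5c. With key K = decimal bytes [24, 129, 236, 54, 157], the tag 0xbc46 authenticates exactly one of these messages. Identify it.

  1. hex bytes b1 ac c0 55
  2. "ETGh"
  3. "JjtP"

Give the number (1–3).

3

Key decimal bytes [24, 129, 236, 54, 157] = 18 81 ec 36 9d is 5 bytes ≤ B = 7; zero-pad to 7 bytes: K' = 18 81 ec 36 9d 00 00.
K' ⊕ ipad = 2e b7 da 00 ab 36 36; K' ⊕ opad = 44 dd b0 6a c1 5c 5c.
m1: inner = H(2e b7 da 00 ab 36 36 b1 ac c0 55) = ea 5e; tag = H(44 dd b0 6a c1 5c 5c ea 5e) = 6f8d
m2: inner = H(2e b7 da 00 ab 36 36 45 54 47 68) = a5 79; tag = H(44 dd b0 6a c1 5c 5c a5 79) = 8a48
m3: inner = H(2e b7 da 00 ab 36 36 4a 6a 74 50) = a3 ab; tag = H(44 dd b0 6a c1 5c 5c a3 ab) = bc46 ← matches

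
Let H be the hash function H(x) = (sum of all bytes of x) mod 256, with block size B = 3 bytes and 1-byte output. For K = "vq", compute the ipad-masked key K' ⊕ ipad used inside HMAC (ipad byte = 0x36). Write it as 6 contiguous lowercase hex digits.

Key "vq" = 76 71 is 2 bytes ≤ B = 3; zero-pad to 3 bytes: K' = 76 71 00.
XOR each byte with 0x36: 76⊕36=40, 71⊕36=47, 00⊕36=36.

404736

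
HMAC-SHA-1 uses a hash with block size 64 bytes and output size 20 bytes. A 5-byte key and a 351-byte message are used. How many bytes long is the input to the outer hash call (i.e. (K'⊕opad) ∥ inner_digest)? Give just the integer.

84

Key is 5 ≤ 64 bytes, zero-padded: |K'| = 64.
Outer input = (K'⊕opad) ∥ H(inner) → 64 + 20 = 84 bytes.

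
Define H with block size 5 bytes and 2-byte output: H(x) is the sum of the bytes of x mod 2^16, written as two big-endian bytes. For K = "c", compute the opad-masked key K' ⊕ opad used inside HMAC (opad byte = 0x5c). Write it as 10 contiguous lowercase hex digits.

3f5c5c5c5c

Key "c" = 63 is 1 byte ≤ B = 5; zero-pad to 5 bytes: K' = 63 00 00 00 00.
XOR each byte with 0x5c: 63⊕5c=3f, 00⊕5c=5c, 00⊕5c=5c, 00⊕5c=5c, 00⊕5c=5c.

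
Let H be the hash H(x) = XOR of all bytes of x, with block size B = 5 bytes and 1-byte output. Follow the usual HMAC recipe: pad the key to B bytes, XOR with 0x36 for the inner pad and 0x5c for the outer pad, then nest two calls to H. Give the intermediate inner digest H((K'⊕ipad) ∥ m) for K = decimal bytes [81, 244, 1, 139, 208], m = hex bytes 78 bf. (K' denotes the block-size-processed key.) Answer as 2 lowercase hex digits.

0e

Key decimal bytes [81, 244, 1, 139, 208] = 51 f4 01 8b d0 is exactly B = 5 bytes: K' = 51 f4 01 8b d0.
K' ⊕ ipad = 67 c2 37 bd e6.
Inner input = 67 c2 37 bd e6 ∥ 78 bf.
Inner hash: XOR 67⊕c2⊕37⊕bd⊕e6⊕78⊕bf = 0e.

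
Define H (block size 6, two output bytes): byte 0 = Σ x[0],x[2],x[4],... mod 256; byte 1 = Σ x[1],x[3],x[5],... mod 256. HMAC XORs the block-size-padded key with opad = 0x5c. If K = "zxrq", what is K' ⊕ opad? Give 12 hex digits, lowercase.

26242e2d5c5c

Key "zxrq" = 7a 78 72 71 is 4 bytes ≤ B = 6; zero-pad to 6 bytes: K' = 7a 78 72 71 00 00.
XOR each byte with 0x5c: 7a⊕5c=26, 78⊕5c=24, 72⊕5c=2e, 71⊕5c=2d, 00⊕5c=5c, 00⊕5c=5c.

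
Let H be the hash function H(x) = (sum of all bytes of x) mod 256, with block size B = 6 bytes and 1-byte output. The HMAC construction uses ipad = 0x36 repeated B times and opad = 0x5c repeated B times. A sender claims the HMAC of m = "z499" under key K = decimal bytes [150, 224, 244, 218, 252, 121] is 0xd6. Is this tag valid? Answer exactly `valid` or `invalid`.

Key decimal bytes [150, 224, 244, 218, 252, 121] = 96 e0 f4 da fc 79 is exactly B = 6 bytes: K' = 96 e0 f4 da fc 79.
K' ⊕ ipad = a0 d6 c2 ec ca 4f; K' ⊕ opad = ca bc a8 86 a0 25.
Inner hash: sum = 160+214+194+236+202+79+122+52+57+57 = 1373; mod 256 = 93 → 5d.
Outer hash (recomputed tag): sum = 202+188+168+134+160+37+93 = 982; mod 256 = 214 → d6.
Recomputed tag = d6; claimed = d6 → match.

valid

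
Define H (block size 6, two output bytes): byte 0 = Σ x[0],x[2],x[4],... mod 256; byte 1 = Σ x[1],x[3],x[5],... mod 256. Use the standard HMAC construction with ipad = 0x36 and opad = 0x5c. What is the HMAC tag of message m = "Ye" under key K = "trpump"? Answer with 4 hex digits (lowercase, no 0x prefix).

Key "trpump" = 74 72 70 75 6d 70 is exactly B = 6 bytes: K' = 74 72 70 75 6d 70.
K' ⊕ ipad = 42 44 46 43 5b 46.  K' ⊕ opad = 28 2e 2c 29 31 2c.
Inner input = (K'⊕ipad) ∥ m = 42 44 46 43 5b 46 ∥ 59 65.
Inner hash: even-index sum = 316 mod 256 = 60; odd-index sum = 306 mod 256 = 50 → 3c 32.
Outer input = (K'⊕opad) ∥ inner = 28 2e 2c 29 31 2c ∥ 3c 32.
Outer hash (tag): even-index sum = 193 mod 256 = 193; odd-index sum = 181 mod 256 = 181 → c1 b5.

c1b5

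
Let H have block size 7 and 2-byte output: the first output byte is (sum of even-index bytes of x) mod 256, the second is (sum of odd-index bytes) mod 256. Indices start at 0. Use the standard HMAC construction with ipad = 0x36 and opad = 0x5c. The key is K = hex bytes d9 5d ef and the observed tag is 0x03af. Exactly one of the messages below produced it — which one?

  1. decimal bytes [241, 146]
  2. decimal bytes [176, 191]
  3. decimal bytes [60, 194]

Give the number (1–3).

3

Key hex bytes d9 5d ef is 3 bytes ≤ B = 7; zero-pad to 7 bytes: K' = d9 5d ef 00 00 00 00.
K' ⊕ ipad = ef 6b d9 36 36 36 36; K' ⊕ opad = 85 01 b3 5c 5c 5c 5c.
m1: inner = H(ef 6b d9 36 36 36 36 f1 92) = c6 c8; tag = H(85 01 b3 5c 5c 5c 5c c6 c8) = b87f
m2: inner = H(ef 6b d9 36 36 36 36 b0 bf) = f3 87; tag = H(85 01 b3 5c 5c 5c 5c f3 87) = 77ac
m3: inner = H(ef 6b d9 36 36 36 36 3c c2) = f6 13; tag = H(85 01 b3 5c 5c 5c 5c f6 13) = 03af ← matches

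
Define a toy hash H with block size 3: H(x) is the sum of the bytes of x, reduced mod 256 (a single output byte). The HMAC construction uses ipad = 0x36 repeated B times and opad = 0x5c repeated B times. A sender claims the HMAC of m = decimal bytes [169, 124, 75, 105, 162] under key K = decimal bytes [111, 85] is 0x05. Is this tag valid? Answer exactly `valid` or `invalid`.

Key decimal bytes [111, 85] = 6f 55 is 2 bytes ≤ B = 3; zero-pad to 3 bytes: K' = 6f 55 00.
K' ⊕ ipad = 59 63 36; K' ⊕ opad = 33 09 5c.
Inner hash: sum = 89+99+54+169+124+75+105+162 = 877; mod 256 = 109 → 6d.
Outer hash (recomputed tag): sum = 51+9+92+109 = 261; mod 256 = 5 → 05.
Recomputed tag = 05; claimed = 05 → match.

valid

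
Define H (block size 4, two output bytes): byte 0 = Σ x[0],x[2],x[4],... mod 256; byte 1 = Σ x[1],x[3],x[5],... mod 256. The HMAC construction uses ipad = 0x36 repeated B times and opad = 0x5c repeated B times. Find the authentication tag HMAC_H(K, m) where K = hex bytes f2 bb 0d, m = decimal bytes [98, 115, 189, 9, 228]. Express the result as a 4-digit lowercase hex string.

0182

Key hex bytes f2 bb 0d is 3 bytes ≤ B = 4; zero-pad to 4 bytes: K' = f2 bb 0d 00.
K' ⊕ ipad = c4 8d 3b 36.  K' ⊕ opad = ae e7 51 5c.
Inner input = (K'⊕ipad) ∥ m = c4 8d 3b 36 ∥ 62 73 bd 09 e4.
Inner hash: even-index sum = 770 mod 256 = 2; odd-index sum = 319 mod 256 = 63 → 02 3f.
Outer input = (K'⊕opad) ∥ inner = ae e7 51 5c ∥ 02 3f.
Outer hash (tag): even-index sum = 257 mod 256 = 1; odd-index sum = 386 mod 256 = 130 → 01 82.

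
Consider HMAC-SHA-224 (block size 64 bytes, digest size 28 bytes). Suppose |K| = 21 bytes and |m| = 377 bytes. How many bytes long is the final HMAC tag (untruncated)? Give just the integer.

28

The tag is one SHA-224 digest: 28 bytes.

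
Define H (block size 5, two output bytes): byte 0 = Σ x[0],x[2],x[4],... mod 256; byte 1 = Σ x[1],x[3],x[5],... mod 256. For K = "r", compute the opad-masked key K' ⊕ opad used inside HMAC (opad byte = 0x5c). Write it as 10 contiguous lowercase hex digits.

Key "r" = 72 is 1 byte ≤ B = 5; zero-pad to 5 bytes: K' = 72 00 00 00 00.
XOR each byte with 0x5c: 72⊕5c=2e, 00⊕5c=5c, 00⊕5c=5c, 00⊕5c=5c, 00⊕5c=5c.

2e5c5c5c5c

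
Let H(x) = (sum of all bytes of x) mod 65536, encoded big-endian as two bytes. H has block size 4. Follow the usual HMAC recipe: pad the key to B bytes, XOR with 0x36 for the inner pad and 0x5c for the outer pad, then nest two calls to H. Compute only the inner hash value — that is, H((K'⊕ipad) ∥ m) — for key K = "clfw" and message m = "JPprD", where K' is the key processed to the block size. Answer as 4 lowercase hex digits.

0300

Key "clfw" = 63 6c 66 77 is exactly B = 4 bytes: K' = 63 6c 66 77.
K' ⊕ ipad = 55 5a 50 41.
Inner input = 55 5a 50 41 ∥ 4a 50 70 72 44.
Inner hash: sum = 85+90+80+65+74+80+112+114+68 = 768 → 03 00.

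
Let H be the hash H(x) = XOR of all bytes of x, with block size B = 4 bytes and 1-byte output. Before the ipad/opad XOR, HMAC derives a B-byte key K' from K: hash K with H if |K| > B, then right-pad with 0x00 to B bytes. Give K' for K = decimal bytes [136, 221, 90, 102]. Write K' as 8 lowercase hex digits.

88dd5a66

Key decimal bytes [136, 221, 90, 102] = 88 dd 5a 66 is exactly B = 4 bytes: K' = 88 dd 5a 66.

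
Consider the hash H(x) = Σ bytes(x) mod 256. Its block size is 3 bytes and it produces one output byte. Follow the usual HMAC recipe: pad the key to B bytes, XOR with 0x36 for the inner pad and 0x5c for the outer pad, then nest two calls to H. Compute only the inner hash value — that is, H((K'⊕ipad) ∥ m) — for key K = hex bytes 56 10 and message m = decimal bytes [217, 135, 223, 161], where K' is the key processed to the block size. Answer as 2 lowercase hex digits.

Key hex bytes 56 10 is 2 bytes ≤ B = 3; zero-pad to 3 bytes: K' = 56 10 00.
K' ⊕ ipad = 60 26 36.
Inner input = 60 26 36 ∥ d9 87 df a1.
Inner hash: sum = 96+38+54+217+135+223+161 = 924; mod 256 = 156 → 9c.

9c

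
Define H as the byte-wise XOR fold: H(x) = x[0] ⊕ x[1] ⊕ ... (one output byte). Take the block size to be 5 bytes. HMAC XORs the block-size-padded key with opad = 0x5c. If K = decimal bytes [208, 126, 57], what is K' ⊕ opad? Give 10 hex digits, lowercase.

8c22655c5c

Key decimal bytes [208, 126, 57] = d0 7e 39 is 3 bytes ≤ B = 5; zero-pad to 5 bytes: K' = d0 7e 39 00 00.
XOR each byte with 0x5c: d0⊕5c=8c, 7e⊕5c=22, 39⊕5c=65, 00⊕5c=5c, 00⊕5c=5c.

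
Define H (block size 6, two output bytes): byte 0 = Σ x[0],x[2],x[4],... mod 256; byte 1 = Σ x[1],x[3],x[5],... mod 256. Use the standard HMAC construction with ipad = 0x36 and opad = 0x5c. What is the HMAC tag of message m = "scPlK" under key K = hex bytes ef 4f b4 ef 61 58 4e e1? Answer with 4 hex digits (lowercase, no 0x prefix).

Key hex bytes ef 4f b4 ef 61 58 4e e1 is 8 bytes > B = 6, so hash it first: H(key) = 52 77, then zero-pad to 6 bytes: K' = 52 77 00 00 00 00.
K' ⊕ ipad = 64 41 36 36 36 36.  K' ⊕ opad = 0e 2b 5c 5c 5c 5c.
Inner input = (K'⊕ipad) ∥ m = 64 41 36 36 36 36 ∥ 73 63 50 6c 4b.
Inner hash: even-index sum = 478 mod 256 = 222; odd-index sum = 380 mod 256 = 124 → de 7c.
Outer input = (K'⊕opad) ∥ inner = 0e 2b 5c 5c 5c 5c ∥ de 7c.
Outer hash (tag): even-index sum = 420 mod 256 = 164; odd-index sum = 351 mod 256 = 95 → a4 5f.

a45f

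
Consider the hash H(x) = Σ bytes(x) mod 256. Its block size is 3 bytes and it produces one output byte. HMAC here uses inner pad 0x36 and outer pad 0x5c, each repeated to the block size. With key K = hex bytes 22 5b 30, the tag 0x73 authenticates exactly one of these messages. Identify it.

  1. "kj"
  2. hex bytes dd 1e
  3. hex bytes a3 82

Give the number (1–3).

2

Key hex bytes 22 5b 30 is exactly B = 3 bytes: K' = 22 5b 30.
K' ⊕ ipad = 14 6d 06; K' ⊕ opad = 7e 07 6c.
m1: inner = H(14 6d 06 6b 6a) = 5c; tag = H(7e 07 6c 5c) = 4d
m2: inner = H(14 6d 06 dd 1e) = 82; tag = H(7e 07 6c 82) = 73 ← matches
m3: inner = H(14 6d 06 a3 82) = ac; tag = H(7e 07 6c ac) = 9d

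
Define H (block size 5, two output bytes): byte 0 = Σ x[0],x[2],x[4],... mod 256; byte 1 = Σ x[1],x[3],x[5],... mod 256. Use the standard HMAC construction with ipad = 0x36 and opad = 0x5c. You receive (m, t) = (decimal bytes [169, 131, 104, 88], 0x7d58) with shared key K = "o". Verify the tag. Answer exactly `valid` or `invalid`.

Key "o" = 6f is 1 byte ≤ B = 5; zero-pad to 5 bytes: K' = 6f 00 00 00 00.
K' ⊕ ipad = 59 36 36 36 36; K' ⊕ opad = 33 5c 5c 5c 5c.
Inner hash: even-index sum = 416 mod 256 = 160; odd-index sum = 381 mod 256 = 125 → a0 7d.
Outer hash (recomputed tag): even-index sum = 360 mod 256 = 104; odd-index sum = 344 mod 256 = 88 → 68 58.
Recomputed tag = 6858; claimed = 7d58 → mismatch.

invalid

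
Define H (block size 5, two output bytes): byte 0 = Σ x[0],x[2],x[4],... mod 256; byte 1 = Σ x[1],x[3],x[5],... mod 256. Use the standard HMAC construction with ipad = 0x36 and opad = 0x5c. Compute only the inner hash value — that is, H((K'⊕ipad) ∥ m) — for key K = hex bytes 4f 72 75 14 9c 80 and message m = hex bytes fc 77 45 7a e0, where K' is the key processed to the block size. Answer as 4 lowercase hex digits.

b387

Key hex bytes 4f 72 75 14 9c 80 is 6 bytes > B = 5, so hash it first: H(key) = 60 06, then zero-pad to 5 bytes: K' = 60 06 00 00 00.
K' ⊕ ipad = 56 30 36 36 36.
Inner input = 56 30 36 36 36 ∥ fc 77 45 7a e0.
Inner hash: even-index sum = 435 mod 256 = 179; odd-index sum = 647 mod 256 = 135 → b3 87.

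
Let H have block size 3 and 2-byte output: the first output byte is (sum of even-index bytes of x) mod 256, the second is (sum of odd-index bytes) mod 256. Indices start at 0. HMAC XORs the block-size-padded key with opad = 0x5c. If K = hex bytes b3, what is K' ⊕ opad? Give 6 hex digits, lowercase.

ef5c5c

Key hex bytes b3 is 1 byte ≤ B = 3; zero-pad to 3 bytes: K' = b3 00 00.
XOR each byte with 0x5c: b3⊕5c=ef, 00⊕5c=5c, 00⊕5c=5c.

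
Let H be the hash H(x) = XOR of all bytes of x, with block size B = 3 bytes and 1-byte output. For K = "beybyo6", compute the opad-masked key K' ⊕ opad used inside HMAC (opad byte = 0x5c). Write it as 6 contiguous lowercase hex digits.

605c5c

Key "beybyo6" = 62 65 79 62 79 6f 36 is 7 bytes > B = 3, so hash it first: H(key) = 3c, then zero-pad to 3 bytes: K' = 3c 00 00.
XOR each byte with 0x5c: 3c⊕5c=60, 00⊕5c=5c, 00⊕5c=5c.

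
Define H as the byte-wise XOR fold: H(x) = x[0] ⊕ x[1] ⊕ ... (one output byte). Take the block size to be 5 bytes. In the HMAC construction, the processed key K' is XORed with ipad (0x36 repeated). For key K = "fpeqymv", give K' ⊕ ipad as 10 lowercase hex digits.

Key "fpeqymv" = 66 70 65 71 79 6d 76 is 7 bytes > B = 5, so hash it first: H(key) = 60, then zero-pad to 5 bytes: K' = 60 00 00 00 00.
XOR each byte with 0x36: 60⊕36=56, 00⊕36=36, 00⊕36=36, 00⊕36=36, 00⊕36=36.

5636363636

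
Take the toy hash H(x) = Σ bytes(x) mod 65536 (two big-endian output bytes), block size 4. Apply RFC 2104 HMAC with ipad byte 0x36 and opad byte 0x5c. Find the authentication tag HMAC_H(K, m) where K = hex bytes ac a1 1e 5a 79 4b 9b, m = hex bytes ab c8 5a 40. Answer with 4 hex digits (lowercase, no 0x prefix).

Key hex bytes ac a1 1e 5a 79 4b 9b is 7 bytes > B = 4, so hash it first: H(key) = 03 24, then zero-pad to 4 bytes: K' = 03 24 00 00.
K' ⊕ ipad = 35 12 36 36.  K' ⊕ opad = 5f 78 5c 5c.
Inner input = (K'⊕ipad) ∥ m = 35 12 36 36 ∥ ab c8 5a 40.
Inner hash: sum = 53+18+54+54+171+200+90+64 = 704 → 02 c0.
Outer input = (K'⊕opad) ∥ inner = 5f 78 5c 5c ∥ 02 c0.
Outer hash (tag): sum = 95+120+92+92+2+192 = 593 → 02 51.

0251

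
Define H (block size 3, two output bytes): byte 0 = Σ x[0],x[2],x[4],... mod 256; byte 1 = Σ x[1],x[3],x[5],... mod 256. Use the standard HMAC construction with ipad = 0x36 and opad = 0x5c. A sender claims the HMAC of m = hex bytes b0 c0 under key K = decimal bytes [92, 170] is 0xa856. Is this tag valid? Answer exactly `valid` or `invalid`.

Key decimal bytes [92, 170] = 5c aa is 2 bytes ≤ B = 3; zero-pad to 3 bytes: K' = 5c aa 00.
K' ⊕ ipad = 6a 9c 36; K' ⊕ opad = 00 f6 5c.
Inner hash: even-index sum = 352 mod 256 = 96; odd-index sum = 332 mod 256 = 76 → 60 4c.
Outer hash (recomputed tag): even-index sum = 168 mod 256 = 168; odd-index sum = 342 mod 256 = 86 → a8 56.
Recomputed tag = a856; claimed = a856 → match.

valid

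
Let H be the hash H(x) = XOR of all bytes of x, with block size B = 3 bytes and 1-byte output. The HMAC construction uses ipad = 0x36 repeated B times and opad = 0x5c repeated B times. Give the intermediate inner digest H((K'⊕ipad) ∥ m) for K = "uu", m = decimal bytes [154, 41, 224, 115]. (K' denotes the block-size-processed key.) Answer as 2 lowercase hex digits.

16

Key "uu" = 75 75 is 2 bytes ≤ B = 3; zero-pad to 3 bytes: K' = 75 75 00.
K' ⊕ ipad = 43 43 36.
Inner input = 43 43 36 ∥ 9a 29 e0 73.
Inner hash: XOR 43⊕43⊕36⊕9a⊕29⊕e0⊕73 = 16.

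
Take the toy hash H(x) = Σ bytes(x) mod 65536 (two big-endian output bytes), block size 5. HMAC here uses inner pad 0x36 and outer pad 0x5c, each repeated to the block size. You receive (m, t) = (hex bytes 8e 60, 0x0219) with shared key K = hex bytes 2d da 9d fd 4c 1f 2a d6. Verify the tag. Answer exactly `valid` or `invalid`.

invalid

Key hex bytes 2d da 9d fd 4c 1f 2a d6 is 8 bytes > B = 5, so hash it first: H(key) = 04 0c, then zero-pad to 5 bytes: K' = 04 0c 00 00 00.
K' ⊕ ipad = 32 3a 36 36 36; K' ⊕ opad = 58 50 5c 5c 5c.
Inner hash: sum = 50+58+54+54+54+142+96 = 508 → 01 fc.
Outer hash (recomputed tag): sum = 88+80+92+92+92+1+252 = 697 → 02 b9.
Recomputed tag = 02b9; claimed = 0219 → mismatch.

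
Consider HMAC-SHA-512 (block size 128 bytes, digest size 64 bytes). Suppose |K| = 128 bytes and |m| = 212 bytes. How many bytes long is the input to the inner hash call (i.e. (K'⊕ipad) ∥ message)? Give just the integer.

Key is 128 ≤ 128 bytes, zero-padded: |K'| = 128.
Inner input = (K'⊕ipad) ∥ m → 128 + 212 = 340 bytes.

340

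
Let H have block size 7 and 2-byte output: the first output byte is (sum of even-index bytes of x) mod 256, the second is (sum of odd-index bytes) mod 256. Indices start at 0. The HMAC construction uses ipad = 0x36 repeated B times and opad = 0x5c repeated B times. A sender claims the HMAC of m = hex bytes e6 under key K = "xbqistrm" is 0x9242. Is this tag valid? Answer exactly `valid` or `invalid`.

valid

Key "xbqistrm" = 78 62 71 69 73 74 72 6d is 8 bytes > B = 7, so hash it first: H(key) = ce ac, then zero-pad to 7 bytes: K' = ce ac 00 00 00 00 00.
K' ⊕ ipad = f8 9a 36 36 36 36 36; K' ⊕ opad = 92 f0 5c 5c 5c 5c 5c.
Inner hash: even-index sum = 410 mod 256 = 154; odd-index sum = 492 mod 256 = 236 → 9a ec.
Outer hash (recomputed tag): even-index sum = 658 mod 256 = 146; odd-index sum = 578 mod 256 = 66 → 92 42.
Recomputed tag = 9242; claimed = 9242 → match.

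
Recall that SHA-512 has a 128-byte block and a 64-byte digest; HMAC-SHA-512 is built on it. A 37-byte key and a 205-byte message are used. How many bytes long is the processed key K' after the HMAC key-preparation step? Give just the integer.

Key is 37 ≤ 128 bytes, zero-padded: |K'| = 128.

128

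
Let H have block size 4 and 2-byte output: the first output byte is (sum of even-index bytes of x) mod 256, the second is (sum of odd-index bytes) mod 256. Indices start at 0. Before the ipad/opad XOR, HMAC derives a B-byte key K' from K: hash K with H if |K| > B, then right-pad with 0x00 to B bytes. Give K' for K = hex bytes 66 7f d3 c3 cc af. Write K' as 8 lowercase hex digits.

|K| = 6 > B = 4, so first hash the key.
H(K): even-index sum = 517 mod 256 = 5; odd-index sum = 497 mod 256 = 241 → 05 f1.
Zero-pad H(K) = 05 f1 to 4 bytes: K' = 05 f1 00 00.

05f10000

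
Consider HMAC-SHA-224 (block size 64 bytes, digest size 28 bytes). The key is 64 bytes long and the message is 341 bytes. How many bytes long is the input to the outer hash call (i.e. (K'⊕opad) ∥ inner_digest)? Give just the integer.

Key is 64 ≤ 64 bytes, zero-padded: |K'| = 64.
Outer input = (K'⊕opad) ∥ H(inner) → 64 + 28 = 92 bytes.

92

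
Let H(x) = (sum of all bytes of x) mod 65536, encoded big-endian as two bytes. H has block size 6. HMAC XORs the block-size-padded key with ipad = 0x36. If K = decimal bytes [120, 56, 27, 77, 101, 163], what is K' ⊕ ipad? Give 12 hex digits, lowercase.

4e0e2d7b5395

Key decimal bytes [120, 56, 27, 77, 101, 163] = 78 38 1b 4d 65 a3 is exactly B = 6 bytes: K' = 78 38 1b 4d 65 a3.
XOR each byte with 0x36: 78⊕36=4e, 38⊕36=0e, 1b⊕36=2d, 4d⊕36=7b, 65⊕36=53, a3⊕36=95.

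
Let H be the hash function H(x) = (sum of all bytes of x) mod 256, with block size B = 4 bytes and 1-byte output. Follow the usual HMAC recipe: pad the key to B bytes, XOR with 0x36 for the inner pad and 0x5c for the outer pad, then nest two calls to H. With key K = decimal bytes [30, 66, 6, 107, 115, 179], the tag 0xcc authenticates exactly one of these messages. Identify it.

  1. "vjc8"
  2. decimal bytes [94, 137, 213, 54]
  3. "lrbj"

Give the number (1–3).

3

Key decimal bytes [30, 66, 6, 107, 115, 179] = 1e 42 06 6b 73 b3 is 6 bytes > B = 4, so hash it first: H(key) = f7, then zero-pad to 4 bytes: K' = f7 00 00 00.
K' ⊕ ipad = c1 36 36 36; K' ⊕ opad = ab 5c 5c 5c.
m1: inner = H(c1 36 36 36 76 6a 63 38) = de; tag = H(ab 5c 5c 5c de) = 9d
m2: inner = H(c1 36 36 36 5e 89 d5 36) = 55; tag = H(ab 5c 5c 5c 55) = 14
m3: inner = H(c1 36 36 36 6c 72 62 6a) = 0d; tag = H(ab 5c 5c 5c 0d) = cc ← matches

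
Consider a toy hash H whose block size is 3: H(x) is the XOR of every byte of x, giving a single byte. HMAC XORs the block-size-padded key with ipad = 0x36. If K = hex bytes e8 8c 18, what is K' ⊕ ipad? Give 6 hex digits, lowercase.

deba2e

Key hex bytes e8 8c 18 is exactly B = 3 bytes: K' = e8 8c 18.
XOR each byte with 0x36: e8⊕36=de, 8c⊕36=ba, 18⊕36=2e.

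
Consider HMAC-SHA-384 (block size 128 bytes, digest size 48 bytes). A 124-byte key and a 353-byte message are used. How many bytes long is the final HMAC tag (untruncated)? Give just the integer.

48

The tag is one SHA-384 digest: 48 bytes.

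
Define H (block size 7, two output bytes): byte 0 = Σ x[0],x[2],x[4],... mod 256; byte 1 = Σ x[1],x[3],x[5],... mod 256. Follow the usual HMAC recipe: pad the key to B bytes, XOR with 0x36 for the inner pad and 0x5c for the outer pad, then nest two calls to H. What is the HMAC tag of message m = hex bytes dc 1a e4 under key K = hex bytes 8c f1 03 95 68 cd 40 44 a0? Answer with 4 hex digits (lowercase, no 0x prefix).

Key hex bytes 8c f1 03 95 68 cd 40 44 a0 is 9 bytes > B = 7, so hash it first: H(key) = d7 97, then zero-pad to 7 bytes: K' = d7 97 00 00 00 00 00.
K' ⊕ ipad = e1 a1 36 36 36 36 36.  K' ⊕ opad = 8b cb 5c 5c 5c 5c 5c.
Inner input = (K'⊕ipad) ∥ m = e1 a1 36 36 36 36 36 ∥ dc 1a e4.
Inner hash: even-index sum = 413 mod 256 = 157; odd-index sum = 717 mod 256 = 205 → 9d cd.
Outer input = (K'⊕opad) ∥ inner = 8b cb 5c 5c 5c 5c 5c ∥ 9d cd.
Outer hash (tag): even-index sum = 620 mod 256 = 108; odd-index sum = 544 mod 256 = 32 → 6c 20.

6c20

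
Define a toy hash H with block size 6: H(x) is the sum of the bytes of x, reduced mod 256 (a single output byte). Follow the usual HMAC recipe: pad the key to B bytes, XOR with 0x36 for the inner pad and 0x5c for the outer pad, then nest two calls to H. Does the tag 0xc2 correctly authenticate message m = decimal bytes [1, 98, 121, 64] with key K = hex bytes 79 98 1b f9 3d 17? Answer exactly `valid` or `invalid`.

valid

Key hex bytes 79 98 1b f9 3d 17 is exactly B = 6 bytes: K' = 79 98 1b f9 3d 17.
K' ⊕ ipad = 4f ae 2d cf 0b 21; K' ⊕ opad = 25 c4 47 a5 61 4b.
Inner hash: sum = 79+174+45+207+11+33+1+98+121+64 = 833; mod 256 = 65 → 41.
Outer hash (recomputed tag): sum = 37+196+71+165+97+75+65 = 706; mod 256 = 194 → c2.
Recomputed tag = c2; claimed = c2 → match.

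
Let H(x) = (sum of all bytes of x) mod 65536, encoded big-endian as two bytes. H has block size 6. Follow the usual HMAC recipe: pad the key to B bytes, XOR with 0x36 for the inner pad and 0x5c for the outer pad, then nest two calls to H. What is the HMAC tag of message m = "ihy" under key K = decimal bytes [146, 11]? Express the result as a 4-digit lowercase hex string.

Key decimal bytes [146, 11] = 92 0b is 2 bytes ≤ B = 6; zero-pad to 6 bytes: K' = 92 0b 00 00 00 00.
K' ⊕ ipad = a4 3d 36 36 36 36.  K' ⊕ opad = ce 57 5c 5c 5c 5c.
Inner input = (K'⊕ipad) ∥ m = a4 3d 36 36 36 36 ∥ 69 68 79.
Inner hash: sum = 164+61+54+54+54+54+105+104+121 = 771 → 03 03.
Outer input = (K'⊕opad) ∥ inner = ce 57 5c 5c 5c 5c ∥ 03 03.
Outer hash (tag): sum = 206+87+92+92+92+92+3+3 = 667 → 02 9b.

029b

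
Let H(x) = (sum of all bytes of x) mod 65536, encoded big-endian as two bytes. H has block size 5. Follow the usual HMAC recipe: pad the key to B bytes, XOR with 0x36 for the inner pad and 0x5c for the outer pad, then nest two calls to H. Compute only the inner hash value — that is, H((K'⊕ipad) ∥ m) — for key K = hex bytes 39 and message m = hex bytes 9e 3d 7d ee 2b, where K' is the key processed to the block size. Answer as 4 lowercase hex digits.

0358

Key hex bytes 39 is 1 byte ≤ B = 5; zero-pad to 5 bytes: K' = 39 00 00 00 00.
K' ⊕ ipad = 0f 36 36 36 36.
Inner input = 0f 36 36 36 36 ∥ 9e 3d 7d ee 2b.
Inner hash: sum = 15+54+54+54+54+158+61+125+238+43 = 856 → 03 58.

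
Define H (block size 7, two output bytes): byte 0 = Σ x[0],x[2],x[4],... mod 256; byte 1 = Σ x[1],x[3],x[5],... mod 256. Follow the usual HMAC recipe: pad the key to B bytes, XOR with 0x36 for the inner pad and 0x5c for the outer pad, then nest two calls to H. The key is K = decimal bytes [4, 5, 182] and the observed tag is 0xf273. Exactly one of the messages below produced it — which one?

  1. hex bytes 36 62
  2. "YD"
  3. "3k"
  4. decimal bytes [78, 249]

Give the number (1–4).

Key decimal bytes [4, 5, 182] = 04 05 b6 is 3 bytes ≤ B = 7; zero-pad to 7 bytes: K' = 04 05 b6 00 00 00 00.
K' ⊕ ipad = 32 33 80 36 36 36 36; K' ⊕ opad = 58 59 ea 5c 5c 5c 5c.
m1: inner = H(32 33 80 36 36 36 36 36 62) = 80 d5; tag = H(58 59 ea 5c 5c 5c 5c 80 d5) = cf91
m2: inner = H(32 33 80 36 36 36 36 59 44) = 62 f8; tag = H(58 59 ea 5c 5c 5c 5c 62 f8) = f273 ← matches
m3: inner = H(32 33 80 36 36 36 36 33 6b) = 89 d2; tag = H(58 59 ea 5c 5c 5c 5c 89 d2) = cc9a
m4: inner = H(32 33 80 36 36 36 36 4e f9) = 17 ed; tag = H(58 59 ea 5c 5c 5c 5c 17 ed) = e728

2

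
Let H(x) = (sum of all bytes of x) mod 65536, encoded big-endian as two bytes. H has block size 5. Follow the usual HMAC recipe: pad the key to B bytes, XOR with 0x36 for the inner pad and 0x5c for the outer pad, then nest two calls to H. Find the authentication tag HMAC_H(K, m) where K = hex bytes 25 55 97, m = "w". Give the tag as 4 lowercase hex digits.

0300

Key hex bytes 25 55 97 is 3 bytes ≤ B = 5; zero-pad to 5 bytes: K' = 25 55 97 00 00.
K' ⊕ ipad = 13 63 a1 36 36.  K' ⊕ opad = 79 09 cb 5c 5c.
Inner input = (K'⊕ipad) ∥ m = 13 63 a1 36 36 ∥ 77.
Inner hash: sum = 19+99+161+54+54+119 = 506 → 01 fa.
Outer input = (K'⊕opad) ∥ inner = 79 09 cb 5c 5c ∥ 01 fa.
Outer hash (tag): sum = 121+9+203+92+92+1+250 = 768 → 03 00.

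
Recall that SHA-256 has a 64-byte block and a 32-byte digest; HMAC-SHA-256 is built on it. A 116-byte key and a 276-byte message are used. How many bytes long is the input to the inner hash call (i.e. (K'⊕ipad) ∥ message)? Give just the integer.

340

Key is 116 > 64 bytes, so it is hashed to 32 bytes then zero-padded to 64: |K'| = 64.
Inner input = (K'⊕ipad) ∥ m → 64 + 276 = 340 bytes.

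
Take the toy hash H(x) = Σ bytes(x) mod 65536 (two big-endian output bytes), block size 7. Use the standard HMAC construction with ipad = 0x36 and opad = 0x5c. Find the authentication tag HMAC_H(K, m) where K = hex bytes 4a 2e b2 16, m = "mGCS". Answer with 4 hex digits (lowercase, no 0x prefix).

Key hex bytes 4a 2e b2 16 is 4 bytes ≤ B = 7; zero-pad to 7 bytes: K' = 4a 2e b2 16 00 00 00.
K' ⊕ ipad = 7c 18 84 20 36 36 36.  K' ⊕ opad = 16 72 ee 4a 5c 5c 5c.
Inner input = (K'⊕ipad) ∥ m = 7c 18 84 20 36 36 36 ∥ 6d 47 43 53.
Inner hash: sum = 124+24+132+32+54+54+54+109+71+67+83 = 804 → 03 24.
Outer input = (K'⊕opad) ∥ inner = 16 72 ee 4a 5c 5c 5c ∥ 03 24.
Outer hash (tag): sum = 22+114+238+74+92+92+92+3+36 = 763 → 02 fb.

02fb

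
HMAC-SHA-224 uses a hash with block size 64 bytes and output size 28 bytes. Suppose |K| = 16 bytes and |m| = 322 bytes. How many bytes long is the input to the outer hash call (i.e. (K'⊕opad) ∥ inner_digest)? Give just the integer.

92

Key is 16 ≤ 64 bytes, zero-padded: |K'| = 64.
Outer input = (K'⊕opad) ∥ H(inner) → 64 + 28 = 92 bytes.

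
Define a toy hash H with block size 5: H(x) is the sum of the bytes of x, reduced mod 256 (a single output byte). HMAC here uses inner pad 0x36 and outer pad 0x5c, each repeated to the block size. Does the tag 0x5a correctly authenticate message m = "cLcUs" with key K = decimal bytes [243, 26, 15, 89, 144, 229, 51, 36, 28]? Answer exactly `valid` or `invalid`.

invalid

Key decimal bytes [243, 26, 15, 89, 144, 229, 51, 36, 28] = f3 1a 0f 59 90 e5 33 24 1c is 9 bytes > B = 5, so hash it first: H(key) = 5d, then zero-pad to 5 bytes: K' = 5d 00 00 00 00.
K' ⊕ ipad = 6b 36 36 36 36; K' ⊕ opad = 01 5c 5c 5c 5c.
Inner hash: sum = 107+54+54+54+54+99+76+99+85+115 = 797; mod 256 = 29 → 1d.
Outer hash (recomputed tag): sum = 1+92+92+92+92+29 = 398; mod 256 = 142 → 8e.
Recomputed tag = 8e; claimed = 5a → mismatch.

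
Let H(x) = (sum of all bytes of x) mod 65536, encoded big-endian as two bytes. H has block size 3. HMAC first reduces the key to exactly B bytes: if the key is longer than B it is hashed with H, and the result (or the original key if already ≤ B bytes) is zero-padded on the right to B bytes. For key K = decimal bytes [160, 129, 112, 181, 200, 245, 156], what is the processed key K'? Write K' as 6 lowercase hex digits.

|K| = 7 > B = 3, so first hash the key.
H(K): sum = 160+129+112+181+200+245+156 = 1183 → 04 9f.
Zero-pad H(K) = 04 9f to 3 bytes: K' = 04 9f 00.

049f00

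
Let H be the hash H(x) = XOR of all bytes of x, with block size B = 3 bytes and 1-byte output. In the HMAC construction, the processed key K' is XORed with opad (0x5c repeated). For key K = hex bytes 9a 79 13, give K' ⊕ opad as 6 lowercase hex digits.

c6254f

Key hex bytes 9a 79 13 is exactly B = 3 bytes: K' = 9a 79 13.
XOR each byte with 0x5c: 9a⊕5c=c6, 79⊕5c=25, 13⊕5c=4f.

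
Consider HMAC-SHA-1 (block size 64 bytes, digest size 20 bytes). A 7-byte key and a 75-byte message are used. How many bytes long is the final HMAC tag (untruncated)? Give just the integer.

20

The tag is one SHA-1 digest: 20 bytes.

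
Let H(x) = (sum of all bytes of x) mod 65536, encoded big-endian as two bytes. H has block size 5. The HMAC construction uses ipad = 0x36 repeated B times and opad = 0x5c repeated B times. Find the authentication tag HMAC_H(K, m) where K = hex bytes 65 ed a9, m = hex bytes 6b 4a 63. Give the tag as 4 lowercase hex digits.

Key hex bytes 65 ed a9 is 3 bytes ≤ B = 5; zero-pad to 5 bytes: K' = 65 ed a9 00 00.
K' ⊕ ipad = 53 db 9f 36 36.  K' ⊕ opad = 39 b1 f5 5c 5c.
Inner input = (K'⊕ipad) ∥ m = 53 db 9f 36 36 ∥ 6b 4a 63.
Inner hash: sum = 83+219+159+54+54+107+74+99 = 849 → 03 51.
Outer input = (K'⊕opad) ∥ inner = 39 b1 f5 5c 5c ∥ 03 51.
Outer hash (tag): sum = 57+177+245+92+92+3+81 = 747 → 02 eb.

02eb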